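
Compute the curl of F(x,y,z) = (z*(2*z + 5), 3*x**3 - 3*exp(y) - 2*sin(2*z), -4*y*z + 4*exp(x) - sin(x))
(-4*z + 4*cos(2*z), 4*z - 4*exp(x) + cos(x) + 5, 9*x**2)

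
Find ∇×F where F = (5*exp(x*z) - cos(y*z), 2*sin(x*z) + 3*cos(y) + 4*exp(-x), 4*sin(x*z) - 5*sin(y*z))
(-2*x*cos(x*z) - 5*z*cos(y*z), 5*x*exp(x*z) + y*sin(y*z) - 4*z*cos(x*z), -z*sin(y*z) + 2*z*cos(x*z) - 4*exp(-x))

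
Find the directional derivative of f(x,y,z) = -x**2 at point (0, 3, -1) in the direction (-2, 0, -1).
0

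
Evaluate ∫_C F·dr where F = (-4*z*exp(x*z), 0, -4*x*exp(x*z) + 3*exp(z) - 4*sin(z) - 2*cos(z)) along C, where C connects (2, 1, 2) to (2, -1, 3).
-4*exp(6) - 3*exp(2) + 4*cos(3) - 2*sin(3) - 4*cos(2) + 2*sin(2) + 3*exp(3) + 4*exp(4)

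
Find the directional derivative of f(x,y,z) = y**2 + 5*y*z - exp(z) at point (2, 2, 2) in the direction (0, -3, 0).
-14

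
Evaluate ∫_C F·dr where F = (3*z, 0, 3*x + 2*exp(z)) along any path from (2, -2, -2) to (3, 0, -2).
-6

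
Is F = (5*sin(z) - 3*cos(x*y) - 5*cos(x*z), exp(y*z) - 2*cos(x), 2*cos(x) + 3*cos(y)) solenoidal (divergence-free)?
No, ∇·F = 3*y*sin(x*y) + z*exp(y*z) + 5*z*sin(x*z)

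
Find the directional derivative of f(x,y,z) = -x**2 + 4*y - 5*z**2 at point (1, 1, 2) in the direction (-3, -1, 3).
-58*sqrt(19)/19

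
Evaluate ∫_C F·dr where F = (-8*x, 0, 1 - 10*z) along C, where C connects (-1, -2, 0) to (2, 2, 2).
-30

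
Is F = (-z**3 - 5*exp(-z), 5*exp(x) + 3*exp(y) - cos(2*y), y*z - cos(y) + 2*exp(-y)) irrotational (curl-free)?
No, ∇×F = (z + sin(y) - 2*exp(-y), -3*z**2 + 5*exp(-z), 5*exp(x))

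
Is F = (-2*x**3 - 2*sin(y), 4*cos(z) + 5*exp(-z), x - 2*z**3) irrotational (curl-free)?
No, ∇×F = (4*sin(z) + 5*exp(-z), -1, 2*cos(y))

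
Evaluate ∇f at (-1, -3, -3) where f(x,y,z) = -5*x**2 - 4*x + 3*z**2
(6, 0, -18)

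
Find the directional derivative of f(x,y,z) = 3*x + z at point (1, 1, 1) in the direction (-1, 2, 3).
0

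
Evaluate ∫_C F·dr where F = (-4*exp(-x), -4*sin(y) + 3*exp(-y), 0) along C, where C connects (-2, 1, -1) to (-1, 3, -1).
(4*(-exp(2) + cos(3) - cos(1) + E)*exp(3) - 3 + 3*exp(2))*exp(-3)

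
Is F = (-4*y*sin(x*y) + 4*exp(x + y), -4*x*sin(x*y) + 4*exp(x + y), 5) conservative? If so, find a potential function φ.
Yes, F is conservative. φ = 5*z + 4*exp(x + y) + 4*cos(x*y)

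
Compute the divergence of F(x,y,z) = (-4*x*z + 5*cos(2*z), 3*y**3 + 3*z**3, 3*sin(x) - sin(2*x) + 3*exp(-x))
9*y**2 - 4*z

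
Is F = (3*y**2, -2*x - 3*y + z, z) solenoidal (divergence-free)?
No, ∇·F = -2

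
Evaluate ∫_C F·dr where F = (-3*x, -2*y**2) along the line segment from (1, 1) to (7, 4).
-114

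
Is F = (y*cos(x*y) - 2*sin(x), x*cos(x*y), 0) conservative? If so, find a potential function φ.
Yes, F is conservative. φ = sin(x*y) + 2*cos(x)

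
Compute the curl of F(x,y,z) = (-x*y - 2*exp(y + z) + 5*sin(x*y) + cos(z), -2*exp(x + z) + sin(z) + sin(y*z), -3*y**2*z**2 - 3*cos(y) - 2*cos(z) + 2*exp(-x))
(-6*y*z**2 - y*cos(y*z) + 2*exp(x + z) + 3*sin(y) - cos(z), -2*exp(y + z) - sin(z) + 2*exp(-x), -5*x*cos(x*y) + x - 2*exp(x + z) + 2*exp(y + z))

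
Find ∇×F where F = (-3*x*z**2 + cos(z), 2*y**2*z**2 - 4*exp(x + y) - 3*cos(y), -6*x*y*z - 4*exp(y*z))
(2*z*(-3*x - 2*y**2 - 2*exp(y*z)), -6*x*z + 6*y*z - sin(z), -4*exp(x + y))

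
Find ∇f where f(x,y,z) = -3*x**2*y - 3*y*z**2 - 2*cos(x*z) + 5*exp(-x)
(-6*x*y + 2*z*sin(x*z) - 5*exp(-x), -3*x**2 - 3*z**2, 2*x*sin(x*z) - 6*y*z)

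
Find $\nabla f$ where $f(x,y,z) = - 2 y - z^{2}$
(0, -2, -2*z)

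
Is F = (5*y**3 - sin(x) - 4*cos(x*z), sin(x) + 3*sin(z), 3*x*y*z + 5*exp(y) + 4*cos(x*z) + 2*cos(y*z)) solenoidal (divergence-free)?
No, ∇·F = 3*x*y - 4*x*sin(x*z) - 2*y*sin(y*z) + 4*z*sin(x*z) - cos(x)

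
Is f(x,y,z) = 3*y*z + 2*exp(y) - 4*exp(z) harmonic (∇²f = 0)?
No, ∇²f = 2*exp(y) - 4*exp(z)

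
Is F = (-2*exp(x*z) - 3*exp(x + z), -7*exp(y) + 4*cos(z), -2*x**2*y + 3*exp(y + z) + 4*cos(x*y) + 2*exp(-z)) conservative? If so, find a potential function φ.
No, ∇×F = (-2*x**2 - 4*x*sin(x*y) + 3*exp(y + z) + 4*sin(z), 4*x*y - 2*x*exp(x*z) + 4*y*sin(x*y) - 3*exp(x + z), 0) ≠ 0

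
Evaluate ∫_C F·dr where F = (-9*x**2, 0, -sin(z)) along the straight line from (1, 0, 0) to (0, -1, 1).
cos(1) + 2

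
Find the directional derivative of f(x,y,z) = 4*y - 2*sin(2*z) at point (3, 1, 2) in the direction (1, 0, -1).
2*sqrt(2)*cos(4)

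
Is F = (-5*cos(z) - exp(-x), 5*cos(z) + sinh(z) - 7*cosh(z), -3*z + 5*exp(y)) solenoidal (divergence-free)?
No, ∇·F = -3 + exp(-x)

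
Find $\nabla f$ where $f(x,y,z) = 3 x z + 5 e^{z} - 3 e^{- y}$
(3*z, 3*exp(-y), 3*x + 5*exp(z))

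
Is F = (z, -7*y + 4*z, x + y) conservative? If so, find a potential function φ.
No, ∇×F = (-3, 0, 0) ≠ 0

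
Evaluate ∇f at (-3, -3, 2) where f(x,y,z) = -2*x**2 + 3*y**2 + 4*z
(12, -18, 4)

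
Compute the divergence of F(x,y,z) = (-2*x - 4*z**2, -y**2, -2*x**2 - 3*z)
-2*y - 5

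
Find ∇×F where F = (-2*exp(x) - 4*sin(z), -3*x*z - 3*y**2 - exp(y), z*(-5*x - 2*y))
(3*x - 2*z, 5*z - 4*cos(z), -3*z)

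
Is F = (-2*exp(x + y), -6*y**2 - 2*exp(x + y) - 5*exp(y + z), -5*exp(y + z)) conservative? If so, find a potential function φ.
Yes, F is conservative. φ = -2*y**3 - 2*exp(x + y) - 5*exp(y + z)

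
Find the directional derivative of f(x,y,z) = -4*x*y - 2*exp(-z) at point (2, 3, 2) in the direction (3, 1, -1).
sqrt(11)*(-4*exp(2) - 2/11)*exp(-2)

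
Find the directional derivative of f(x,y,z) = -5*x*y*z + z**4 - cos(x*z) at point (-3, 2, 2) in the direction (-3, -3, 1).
sqrt(19)*(9*sin(6) + 32)/19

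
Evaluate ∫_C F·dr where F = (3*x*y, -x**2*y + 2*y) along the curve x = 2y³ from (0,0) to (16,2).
3740/7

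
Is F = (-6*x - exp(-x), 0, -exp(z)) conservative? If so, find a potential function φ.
Yes, F is conservative. φ = -3*x**2 - exp(z) + exp(-x)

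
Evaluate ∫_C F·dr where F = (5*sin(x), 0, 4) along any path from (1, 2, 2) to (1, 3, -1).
-12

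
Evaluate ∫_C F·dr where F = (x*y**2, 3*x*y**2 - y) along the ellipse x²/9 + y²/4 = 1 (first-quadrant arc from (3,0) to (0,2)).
-11 + 9*pi/2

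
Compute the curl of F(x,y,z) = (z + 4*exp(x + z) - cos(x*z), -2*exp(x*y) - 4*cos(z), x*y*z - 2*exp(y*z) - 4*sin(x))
(x*z - 2*z*exp(y*z) - 4*sin(z), x*sin(x*z) - y*z + 4*exp(x + z) + 4*cos(x) + 1, -2*y*exp(x*y))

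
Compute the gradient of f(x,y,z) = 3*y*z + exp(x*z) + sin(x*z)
(z*(exp(x*z) + cos(x*z)), 3*z, x*exp(x*z) + x*cos(x*z) + 3*y)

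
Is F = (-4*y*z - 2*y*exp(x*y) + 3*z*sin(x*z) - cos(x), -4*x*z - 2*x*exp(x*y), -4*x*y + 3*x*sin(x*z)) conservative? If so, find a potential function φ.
Yes, F is conservative. φ = -4*x*y*z - 2*exp(x*y) - sin(x) - 3*cos(x*z)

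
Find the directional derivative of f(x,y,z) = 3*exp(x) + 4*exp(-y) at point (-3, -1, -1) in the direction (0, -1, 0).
4*E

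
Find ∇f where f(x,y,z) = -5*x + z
(-5, 0, 1)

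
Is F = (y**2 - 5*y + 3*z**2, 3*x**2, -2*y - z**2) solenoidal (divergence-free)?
No, ∇·F = -2*z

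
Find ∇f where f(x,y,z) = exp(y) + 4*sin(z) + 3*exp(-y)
(0, exp(y) - 3*exp(-y), 4*cos(z))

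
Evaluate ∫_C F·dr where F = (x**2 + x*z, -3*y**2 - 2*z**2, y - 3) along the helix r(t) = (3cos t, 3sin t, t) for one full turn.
-51*pi/2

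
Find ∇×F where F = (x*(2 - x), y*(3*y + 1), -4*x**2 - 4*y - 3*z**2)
(-4, 8*x, 0)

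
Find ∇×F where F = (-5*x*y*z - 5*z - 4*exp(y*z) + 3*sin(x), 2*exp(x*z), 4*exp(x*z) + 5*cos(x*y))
(-x*(2*exp(x*z) + 5*sin(x*y)), -5*x*y - 4*y*exp(y*z) + 5*y*sin(x*y) - 4*z*exp(x*z) - 5, z*(5*x + 2*exp(x*z) + 4*exp(y*z)))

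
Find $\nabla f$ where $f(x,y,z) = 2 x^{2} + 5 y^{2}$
(4*x, 10*y, 0)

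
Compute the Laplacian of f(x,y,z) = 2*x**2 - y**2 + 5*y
2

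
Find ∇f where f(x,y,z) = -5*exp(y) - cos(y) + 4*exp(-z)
(0, -5*exp(y) + sin(y), -4*exp(-z))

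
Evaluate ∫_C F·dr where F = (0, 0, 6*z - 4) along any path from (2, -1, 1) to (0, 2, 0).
1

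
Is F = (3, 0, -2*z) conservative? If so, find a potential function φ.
Yes, F is conservative. φ = 3*x - z**2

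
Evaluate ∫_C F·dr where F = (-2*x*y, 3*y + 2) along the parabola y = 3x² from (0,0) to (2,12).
216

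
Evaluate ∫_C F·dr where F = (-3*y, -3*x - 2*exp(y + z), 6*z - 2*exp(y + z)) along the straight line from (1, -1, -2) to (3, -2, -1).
6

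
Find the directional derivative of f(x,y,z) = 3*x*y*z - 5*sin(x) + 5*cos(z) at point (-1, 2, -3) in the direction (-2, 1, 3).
sqrt(14)*(15*sin(3) + 10*cos(1) + 27)/14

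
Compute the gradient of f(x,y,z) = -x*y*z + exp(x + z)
(-y*z + exp(x + z), -x*z, -x*y + exp(x + z))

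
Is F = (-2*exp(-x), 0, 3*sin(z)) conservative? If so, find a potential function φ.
Yes, F is conservative. φ = -3*cos(z) + 2*exp(-x)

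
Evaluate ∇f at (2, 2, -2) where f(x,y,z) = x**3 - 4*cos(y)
(12, 4*sin(2), 0)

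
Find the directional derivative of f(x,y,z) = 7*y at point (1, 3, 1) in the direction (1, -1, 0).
-7*sqrt(2)/2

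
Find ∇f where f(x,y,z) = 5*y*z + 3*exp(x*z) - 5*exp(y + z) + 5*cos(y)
(3*z*exp(x*z), 5*z - 5*exp(y + z) - 5*sin(y), 3*x*exp(x*z) + 5*y - 5*exp(y + z))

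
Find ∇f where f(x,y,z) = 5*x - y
(5, -1, 0)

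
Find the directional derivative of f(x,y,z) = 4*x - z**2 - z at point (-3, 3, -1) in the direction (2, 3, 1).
9*sqrt(14)/14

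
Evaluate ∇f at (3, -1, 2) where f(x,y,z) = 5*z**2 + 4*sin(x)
(4*cos(3), 0, 20)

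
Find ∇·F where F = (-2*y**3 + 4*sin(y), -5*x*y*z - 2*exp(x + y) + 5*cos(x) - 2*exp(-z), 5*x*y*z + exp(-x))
5*x*y - 5*x*z - 2*exp(x + y)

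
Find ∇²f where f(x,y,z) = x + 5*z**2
10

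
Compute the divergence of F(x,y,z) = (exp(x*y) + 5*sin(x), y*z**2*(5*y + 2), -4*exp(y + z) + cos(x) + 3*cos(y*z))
10*y*z**2 + y*exp(x*y) - 3*y*sin(y*z) + 2*z**2 - 4*exp(y + z) + 5*cos(x)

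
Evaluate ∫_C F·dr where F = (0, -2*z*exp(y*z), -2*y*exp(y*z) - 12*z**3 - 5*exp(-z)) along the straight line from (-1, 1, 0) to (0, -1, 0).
0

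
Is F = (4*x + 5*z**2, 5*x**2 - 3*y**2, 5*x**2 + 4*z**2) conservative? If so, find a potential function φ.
No, ∇×F = (0, -10*x + 10*z, 10*x) ≠ 0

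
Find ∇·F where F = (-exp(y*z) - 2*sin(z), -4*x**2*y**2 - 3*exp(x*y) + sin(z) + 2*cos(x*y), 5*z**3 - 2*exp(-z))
-8*x**2*y - 3*x*exp(x*y) - 2*x*sin(x*y) + 15*z**2 + 2*exp(-z)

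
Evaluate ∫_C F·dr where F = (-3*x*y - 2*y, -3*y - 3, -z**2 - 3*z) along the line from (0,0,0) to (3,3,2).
-403/6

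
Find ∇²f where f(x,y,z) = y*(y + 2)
2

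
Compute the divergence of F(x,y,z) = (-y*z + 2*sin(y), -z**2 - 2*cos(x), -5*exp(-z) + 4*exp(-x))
5*exp(-z)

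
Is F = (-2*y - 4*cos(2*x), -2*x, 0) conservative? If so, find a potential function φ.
Yes, F is conservative. φ = -2*x*y - 2*sin(2*x)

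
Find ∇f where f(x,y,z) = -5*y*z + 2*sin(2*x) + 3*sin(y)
(4*cos(2*x), -5*z + 3*cos(y), -5*y)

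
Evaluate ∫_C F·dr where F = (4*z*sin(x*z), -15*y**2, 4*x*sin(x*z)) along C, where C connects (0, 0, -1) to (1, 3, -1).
-131 - 4*cos(1)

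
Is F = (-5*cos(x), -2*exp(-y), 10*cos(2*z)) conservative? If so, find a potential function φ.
Yes, F is conservative. φ = -5*sin(x) + 5*sin(2*z) + 2*exp(-y)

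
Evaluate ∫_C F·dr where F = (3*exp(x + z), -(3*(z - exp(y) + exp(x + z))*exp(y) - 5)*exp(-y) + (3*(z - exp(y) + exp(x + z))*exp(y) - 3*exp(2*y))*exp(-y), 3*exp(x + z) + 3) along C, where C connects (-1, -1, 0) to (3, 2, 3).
-3*exp(2) - 5*exp(-2) + 9 + 5*E + 3*exp(6)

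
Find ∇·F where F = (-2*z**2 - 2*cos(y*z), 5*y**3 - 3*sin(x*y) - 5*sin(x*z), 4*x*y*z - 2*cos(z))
4*x*y - 3*x*cos(x*y) + 15*y**2 + 2*sin(z)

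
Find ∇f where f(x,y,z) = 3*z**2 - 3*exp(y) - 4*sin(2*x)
(-8*cos(2*x), -3*exp(y), 6*z)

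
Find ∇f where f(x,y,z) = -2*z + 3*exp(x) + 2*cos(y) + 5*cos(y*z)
(3*exp(x), -5*z*sin(y*z) - 2*sin(y), -5*y*sin(y*z) - 2)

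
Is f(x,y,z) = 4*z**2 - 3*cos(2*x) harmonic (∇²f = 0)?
No, ∇²f = 12*cos(2*x) + 8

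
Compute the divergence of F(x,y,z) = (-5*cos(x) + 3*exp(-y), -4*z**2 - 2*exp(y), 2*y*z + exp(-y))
2*y - 2*exp(y) + 5*sin(x)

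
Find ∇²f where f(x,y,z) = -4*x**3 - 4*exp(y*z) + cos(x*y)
-x**2*cos(x*y) - 24*x - 4*y**2*exp(y*z) - y**2*cos(x*y) - 4*z**2*exp(y*z)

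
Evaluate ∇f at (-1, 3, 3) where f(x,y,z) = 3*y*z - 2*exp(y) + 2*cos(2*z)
(0, 9 - 2*exp(3), 9 - 4*sin(6))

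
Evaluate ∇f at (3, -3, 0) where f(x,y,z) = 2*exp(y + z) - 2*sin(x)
(-2*cos(3), 2*exp(-3), 2*exp(-3))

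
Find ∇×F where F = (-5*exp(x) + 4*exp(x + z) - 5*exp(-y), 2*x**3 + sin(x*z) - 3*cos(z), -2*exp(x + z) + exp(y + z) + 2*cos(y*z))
(-x*cos(x*z) - 2*z*sin(y*z) + exp(y + z) - 3*sin(z), 6*exp(x + z), 6*x**2 + z*cos(x*z) - 5*exp(-y))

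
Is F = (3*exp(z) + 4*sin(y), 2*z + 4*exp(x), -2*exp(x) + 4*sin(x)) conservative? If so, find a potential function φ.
No, ∇×F = (-2, 2*exp(x) + 3*exp(z) - 4*cos(x), 4*exp(x) - 4*cos(y)) ≠ 0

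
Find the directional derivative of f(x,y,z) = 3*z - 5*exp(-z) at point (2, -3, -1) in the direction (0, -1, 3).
3*sqrt(10)*(3 + 5*E)/10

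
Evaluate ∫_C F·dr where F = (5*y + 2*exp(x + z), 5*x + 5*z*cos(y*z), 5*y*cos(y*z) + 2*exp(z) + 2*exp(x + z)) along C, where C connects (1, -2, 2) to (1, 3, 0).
-2*exp(3) - 2*exp(2) + 5*sin(4) + 2*E + 27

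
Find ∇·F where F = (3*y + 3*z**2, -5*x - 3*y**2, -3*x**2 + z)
1 - 6*y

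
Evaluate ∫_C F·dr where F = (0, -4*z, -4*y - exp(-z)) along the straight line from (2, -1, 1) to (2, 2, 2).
-20 - exp(-1) + exp(-2)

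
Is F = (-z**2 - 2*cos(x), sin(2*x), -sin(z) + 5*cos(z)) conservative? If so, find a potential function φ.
No, ∇×F = (0, -2*z, 2*cos(2*x)) ≠ 0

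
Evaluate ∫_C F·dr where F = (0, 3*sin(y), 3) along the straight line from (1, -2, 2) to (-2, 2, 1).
-3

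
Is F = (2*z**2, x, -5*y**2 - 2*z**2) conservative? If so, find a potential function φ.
No, ∇×F = (-10*y, 4*z, 1) ≠ 0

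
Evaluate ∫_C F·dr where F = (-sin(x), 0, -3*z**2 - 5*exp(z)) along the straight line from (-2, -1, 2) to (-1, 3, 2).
-cos(2) + cos(1)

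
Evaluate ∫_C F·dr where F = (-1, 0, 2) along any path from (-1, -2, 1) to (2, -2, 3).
1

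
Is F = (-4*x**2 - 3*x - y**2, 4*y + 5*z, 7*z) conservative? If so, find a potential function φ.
No, ∇×F = (-5, 0, 2*y) ≠ 0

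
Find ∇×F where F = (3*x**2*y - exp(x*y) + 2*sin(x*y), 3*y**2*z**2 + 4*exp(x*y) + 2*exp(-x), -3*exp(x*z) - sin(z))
(-6*y**2*z, 3*z*exp(x*z), -3*x**2 + x*exp(x*y) - 2*x*cos(x*y) + 4*y*exp(x*y) - 2*exp(-x))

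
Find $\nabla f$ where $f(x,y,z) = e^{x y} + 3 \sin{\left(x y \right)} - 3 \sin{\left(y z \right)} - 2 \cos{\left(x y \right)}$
(y*(exp(x*y) + 2*sin(x*y) + 3*cos(x*y)), x*exp(x*y) + 2*x*sin(x*y) + 3*x*cos(x*y) - 3*z*cos(y*z), -3*y*cos(y*z))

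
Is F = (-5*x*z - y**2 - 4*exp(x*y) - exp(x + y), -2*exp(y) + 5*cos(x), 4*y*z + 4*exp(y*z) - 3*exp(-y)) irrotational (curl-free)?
No, ∇×F = (4*z*exp(y*z) + 4*z + 3*exp(-y), -5*x, 4*x*exp(x*y) + 2*y + exp(x + y) - 5*sin(x))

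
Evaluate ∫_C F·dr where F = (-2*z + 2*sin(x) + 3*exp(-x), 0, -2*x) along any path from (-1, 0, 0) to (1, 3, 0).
6*sinh(1)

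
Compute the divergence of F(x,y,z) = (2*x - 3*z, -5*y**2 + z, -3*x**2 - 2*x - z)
1 - 10*y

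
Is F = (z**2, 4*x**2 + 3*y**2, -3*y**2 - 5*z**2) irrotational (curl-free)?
No, ∇×F = (-6*y, 2*z, 8*x)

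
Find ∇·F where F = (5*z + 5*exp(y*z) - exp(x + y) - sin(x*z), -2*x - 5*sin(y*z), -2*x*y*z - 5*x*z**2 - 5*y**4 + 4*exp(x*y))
-2*x*y - 10*x*z - z*cos(x*z) - 5*z*cos(y*z) - exp(x + y)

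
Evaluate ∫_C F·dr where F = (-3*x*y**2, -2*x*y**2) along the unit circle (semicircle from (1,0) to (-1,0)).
-pi/4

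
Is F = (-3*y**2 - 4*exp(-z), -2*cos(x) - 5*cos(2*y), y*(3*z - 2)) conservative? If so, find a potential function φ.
No, ∇×F = (3*z - 2, 4*exp(-z), 6*y + 2*sin(x)) ≠ 0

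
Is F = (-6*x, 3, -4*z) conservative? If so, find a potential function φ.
Yes, F is conservative. φ = -3*x**2 + 3*y - 2*z**2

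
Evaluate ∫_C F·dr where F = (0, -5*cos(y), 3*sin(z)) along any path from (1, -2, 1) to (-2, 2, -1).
-10*sin(2)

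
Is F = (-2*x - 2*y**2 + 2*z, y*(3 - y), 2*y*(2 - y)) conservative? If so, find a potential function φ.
No, ∇×F = (4 - 4*y, 2, 4*y) ≠ 0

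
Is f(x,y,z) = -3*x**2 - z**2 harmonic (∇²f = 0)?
No, ∇²f = -8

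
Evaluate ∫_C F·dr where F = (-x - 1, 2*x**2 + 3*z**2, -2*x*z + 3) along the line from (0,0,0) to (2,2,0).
4/3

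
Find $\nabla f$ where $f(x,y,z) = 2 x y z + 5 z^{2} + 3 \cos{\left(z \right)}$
(2*y*z, 2*x*z, 2*x*y + 10*z - 3*sin(z))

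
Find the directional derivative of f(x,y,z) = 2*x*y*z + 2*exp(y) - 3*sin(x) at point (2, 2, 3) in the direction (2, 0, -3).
-6*sqrt(13)*cos(2)/13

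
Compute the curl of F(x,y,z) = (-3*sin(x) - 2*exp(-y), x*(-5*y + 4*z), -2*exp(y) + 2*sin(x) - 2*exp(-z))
(-4*x - 2*exp(y), -2*cos(x), -5*y + 4*z - 2*exp(-y))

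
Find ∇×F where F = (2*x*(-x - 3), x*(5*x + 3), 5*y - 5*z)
(5, 0, 10*x + 3)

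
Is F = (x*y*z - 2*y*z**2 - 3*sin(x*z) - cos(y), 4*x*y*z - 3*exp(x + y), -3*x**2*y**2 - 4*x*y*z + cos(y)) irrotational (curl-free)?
No, ∇×F = (-6*x**2*y - 4*x*y - 4*x*z - sin(y), x*(6*y**2 + y - 3*cos(x*z)), -x*z + 4*y*z + 2*z**2 - 3*exp(x + y) - sin(y))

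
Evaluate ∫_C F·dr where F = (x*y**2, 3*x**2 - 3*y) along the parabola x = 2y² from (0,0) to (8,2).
2342/15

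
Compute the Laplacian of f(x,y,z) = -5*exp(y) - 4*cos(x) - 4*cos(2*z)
-5*exp(y) + 4*cos(x) + 16*cos(2*z)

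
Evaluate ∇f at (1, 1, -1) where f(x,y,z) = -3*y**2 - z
(0, -6, -1)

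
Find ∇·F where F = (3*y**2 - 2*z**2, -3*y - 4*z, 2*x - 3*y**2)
-3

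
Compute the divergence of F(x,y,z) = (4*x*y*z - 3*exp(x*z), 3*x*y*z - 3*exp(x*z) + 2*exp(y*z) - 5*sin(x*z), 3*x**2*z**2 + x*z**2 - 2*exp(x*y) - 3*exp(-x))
z*(6*x**2 + 5*x + 4*y - 3*exp(x*z) + 2*exp(y*z))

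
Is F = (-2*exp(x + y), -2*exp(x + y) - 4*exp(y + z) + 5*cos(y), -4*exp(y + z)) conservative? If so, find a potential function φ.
Yes, F is conservative. φ = -2*exp(x + y) - 4*exp(y + z) + 5*sin(y)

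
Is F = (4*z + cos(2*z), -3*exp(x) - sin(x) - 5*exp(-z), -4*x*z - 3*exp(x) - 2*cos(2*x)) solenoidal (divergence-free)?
No, ∇·F = -4*x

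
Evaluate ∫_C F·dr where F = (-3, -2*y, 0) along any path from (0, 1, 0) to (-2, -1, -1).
6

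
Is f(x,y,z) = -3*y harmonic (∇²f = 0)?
Yes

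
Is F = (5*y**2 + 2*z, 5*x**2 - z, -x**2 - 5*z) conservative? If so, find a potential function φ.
No, ∇×F = (1, 2*x + 2, 10*x - 10*y) ≠ 0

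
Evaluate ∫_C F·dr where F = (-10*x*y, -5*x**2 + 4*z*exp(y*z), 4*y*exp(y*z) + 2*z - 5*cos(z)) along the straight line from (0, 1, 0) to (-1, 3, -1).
-18 + 4*exp(-3) + 5*sin(1)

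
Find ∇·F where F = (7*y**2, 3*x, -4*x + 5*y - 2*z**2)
-4*z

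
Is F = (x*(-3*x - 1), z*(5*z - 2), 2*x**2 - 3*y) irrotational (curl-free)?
No, ∇×F = (-10*z - 1, -4*x, 0)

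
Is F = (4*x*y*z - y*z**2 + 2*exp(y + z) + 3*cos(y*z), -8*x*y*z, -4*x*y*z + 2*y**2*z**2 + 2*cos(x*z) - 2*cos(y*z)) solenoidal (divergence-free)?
No, ∇·F = -4*x*y - 8*x*z - 2*x*sin(x*z) + 4*y**2*z + 4*y*z + 2*y*sin(y*z)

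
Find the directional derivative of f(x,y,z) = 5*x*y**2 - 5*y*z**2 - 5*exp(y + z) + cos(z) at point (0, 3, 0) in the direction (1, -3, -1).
5*sqrt(11)*(9 + 4*exp(3))/11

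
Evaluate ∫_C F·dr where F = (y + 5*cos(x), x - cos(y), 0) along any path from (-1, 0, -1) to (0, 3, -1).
-sin(3) + 5*sin(1)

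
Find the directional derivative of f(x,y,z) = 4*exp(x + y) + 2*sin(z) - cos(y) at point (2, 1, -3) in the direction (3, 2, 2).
2*sqrt(17)*(2*cos(3) + sin(1) + 10*exp(3))/17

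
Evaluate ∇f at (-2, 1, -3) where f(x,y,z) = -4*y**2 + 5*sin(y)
(0, -8 + 5*cos(1), 0)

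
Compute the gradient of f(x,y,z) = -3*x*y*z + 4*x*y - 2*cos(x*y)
(y*(-3*z + 2*sin(x*y) + 4), x*(-3*z + 2*sin(x*y) + 4), -3*x*y)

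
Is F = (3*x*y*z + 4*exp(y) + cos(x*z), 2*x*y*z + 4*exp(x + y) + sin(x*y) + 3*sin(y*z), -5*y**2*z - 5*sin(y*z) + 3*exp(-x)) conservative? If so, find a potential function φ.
No, ∇×F = (-2*x*y - 10*y*z - 3*y*cos(y*z) - 5*z*cos(y*z), 3*x*y - x*sin(x*z) + 3*exp(-x), -3*x*z + 2*y*z + y*cos(x*y) - 4*exp(y) + 4*exp(x + y)) ≠ 0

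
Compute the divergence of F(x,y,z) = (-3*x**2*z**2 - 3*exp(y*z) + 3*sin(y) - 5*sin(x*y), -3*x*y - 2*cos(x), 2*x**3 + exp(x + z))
-6*x*z**2 - 3*x - 5*y*cos(x*y) + exp(x + z)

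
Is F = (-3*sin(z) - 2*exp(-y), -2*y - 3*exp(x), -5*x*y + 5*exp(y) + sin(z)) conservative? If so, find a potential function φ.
No, ∇×F = (-5*x + 5*exp(y), 5*y - 3*cos(z), -3*exp(x) - 2*exp(-y)) ≠ 0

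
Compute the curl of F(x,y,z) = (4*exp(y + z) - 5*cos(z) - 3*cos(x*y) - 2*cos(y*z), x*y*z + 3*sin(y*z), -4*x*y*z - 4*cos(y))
(-x*y - 4*x*z - 3*y*cos(y*z) + 4*sin(y), 4*y*z + 2*y*sin(y*z) + 4*exp(y + z) + 5*sin(z), -3*x*sin(x*y) + y*z - 2*z*sin(y*z) - 4*exp(y + z))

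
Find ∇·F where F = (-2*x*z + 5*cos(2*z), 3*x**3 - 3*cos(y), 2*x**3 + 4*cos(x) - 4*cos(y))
-2*z + 3*sin(y)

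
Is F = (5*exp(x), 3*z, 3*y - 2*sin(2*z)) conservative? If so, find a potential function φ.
Yes, F is conservative. φ = 3*y*z + 5*exp(x) + cos(2*z)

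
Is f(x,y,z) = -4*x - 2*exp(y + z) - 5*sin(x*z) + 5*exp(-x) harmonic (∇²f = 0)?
No, ∇²f = 5*x**2*sin(x*z) + 5*z**2*sin(x*z) - 4*exp(y + z) + 5*exp(-x)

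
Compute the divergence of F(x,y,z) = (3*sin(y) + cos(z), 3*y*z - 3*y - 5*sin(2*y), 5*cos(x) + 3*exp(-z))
3*z - 10*cos(2*y) - 3 - 3*exp(-z)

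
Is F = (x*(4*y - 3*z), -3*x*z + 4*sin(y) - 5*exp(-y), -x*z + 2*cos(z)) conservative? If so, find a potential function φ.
No, ∇×F = (3*x, -3*x + z, -4*x - 3*z) ≠ 0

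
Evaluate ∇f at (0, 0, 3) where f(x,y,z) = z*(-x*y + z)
(0, 0, 6)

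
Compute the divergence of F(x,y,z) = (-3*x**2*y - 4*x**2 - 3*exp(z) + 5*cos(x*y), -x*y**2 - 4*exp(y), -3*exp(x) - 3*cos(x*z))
-8*x*y + 3*x*sin(x*z) - 8*x - 5*y*sin(x*y) - 4*exp(y)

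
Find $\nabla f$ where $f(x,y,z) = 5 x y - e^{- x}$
(5*y + exp(-x), 5*x, 0)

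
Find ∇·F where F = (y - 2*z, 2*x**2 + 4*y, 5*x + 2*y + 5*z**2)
10*z + 4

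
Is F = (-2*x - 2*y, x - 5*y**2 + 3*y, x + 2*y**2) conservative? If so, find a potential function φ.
No, ∇×F = (4*y, -1, 3) ≠ 0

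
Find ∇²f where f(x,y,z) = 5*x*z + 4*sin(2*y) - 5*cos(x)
-16*sin(2*y) + 5*cos(x)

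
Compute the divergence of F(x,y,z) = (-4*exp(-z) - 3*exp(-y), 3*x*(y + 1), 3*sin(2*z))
3*x + 6*cos(2*z)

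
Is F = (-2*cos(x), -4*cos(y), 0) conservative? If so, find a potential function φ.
Yes, F is conservative. φ = -2*sin(x) - 4*sin(y)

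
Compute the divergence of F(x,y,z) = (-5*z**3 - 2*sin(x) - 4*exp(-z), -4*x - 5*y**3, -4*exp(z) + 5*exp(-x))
-15*y**2 - 4*exp(z) - 2*cos(x)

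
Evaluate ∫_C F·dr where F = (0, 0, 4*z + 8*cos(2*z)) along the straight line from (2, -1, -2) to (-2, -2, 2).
8*sin(4)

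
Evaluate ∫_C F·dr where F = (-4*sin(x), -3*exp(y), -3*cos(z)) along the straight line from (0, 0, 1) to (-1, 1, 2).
-3*E - 3*sin(2) - 1 + 4*cos(1) + 3*sin(1)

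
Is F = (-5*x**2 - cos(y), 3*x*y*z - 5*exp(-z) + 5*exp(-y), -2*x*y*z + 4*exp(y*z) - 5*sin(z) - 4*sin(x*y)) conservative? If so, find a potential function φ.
No, ∇×F = (-3*x*y - 2*x*z - 4*x*cos(x*y) + 4*z*exp(y*z) - 5*exp(-z), 2*y*(z + 2*cos(x*y)), 3*y*z - sin(y)) ≠ 0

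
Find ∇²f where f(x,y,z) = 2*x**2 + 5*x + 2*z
4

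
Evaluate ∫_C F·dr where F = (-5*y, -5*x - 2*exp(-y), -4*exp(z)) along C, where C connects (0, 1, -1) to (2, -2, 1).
-4*E + 2*exp(-1) + 2*exp(2) + 20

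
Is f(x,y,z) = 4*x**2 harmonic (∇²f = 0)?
No, ∇²f = 8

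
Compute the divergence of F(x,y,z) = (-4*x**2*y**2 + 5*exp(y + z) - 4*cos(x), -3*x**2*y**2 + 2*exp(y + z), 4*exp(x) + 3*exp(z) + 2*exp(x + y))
-6*x**2*y - 8*x*y**2 + 3*exp(z) + 2*exp(y + z) + 4*sin(x)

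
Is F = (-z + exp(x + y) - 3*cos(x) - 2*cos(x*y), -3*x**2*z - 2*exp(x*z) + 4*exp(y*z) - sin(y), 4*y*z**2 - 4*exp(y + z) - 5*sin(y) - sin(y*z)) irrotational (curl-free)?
No, ∇×F = (3*x**2 + 2*x*exp(x*z) - 4*y*exp(y*z) + 4*z**2 - z*cos(y*z) - 4*exp(y + z) - 5*cos(y), -1, -6*x*z - 2*x*sin(x*y) - 2*z*exp(x*z) - exp(x + y))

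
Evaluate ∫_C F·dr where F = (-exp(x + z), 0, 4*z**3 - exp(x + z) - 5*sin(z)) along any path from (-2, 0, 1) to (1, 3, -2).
-5*cos(1) + 5*cos(2) + 15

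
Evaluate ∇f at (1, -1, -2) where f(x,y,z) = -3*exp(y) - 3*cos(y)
(0, -3*sin(1) - 3*exp(-1), 0)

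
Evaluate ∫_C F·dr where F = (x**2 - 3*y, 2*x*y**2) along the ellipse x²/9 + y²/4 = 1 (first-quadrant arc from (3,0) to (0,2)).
-9 + 15*pi/2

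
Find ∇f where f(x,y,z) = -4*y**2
(0, -8*y, 0)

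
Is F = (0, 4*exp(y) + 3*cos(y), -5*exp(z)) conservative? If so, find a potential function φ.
Yes, F is conservative. φ = 4*exp(y) - 5*exp(z) + 3*sin(y)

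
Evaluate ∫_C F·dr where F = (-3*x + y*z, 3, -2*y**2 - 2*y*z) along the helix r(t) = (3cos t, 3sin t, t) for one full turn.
3*pi*(-3*pi - 2)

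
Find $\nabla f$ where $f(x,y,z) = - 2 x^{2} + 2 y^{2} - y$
(-4*x, 4*y - 1, 0)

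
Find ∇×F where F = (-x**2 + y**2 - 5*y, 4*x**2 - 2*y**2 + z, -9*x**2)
(-1, 18*x, 8*x - 2*y + 5)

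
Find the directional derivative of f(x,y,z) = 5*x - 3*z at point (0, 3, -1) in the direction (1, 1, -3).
14*sqrt(11)/11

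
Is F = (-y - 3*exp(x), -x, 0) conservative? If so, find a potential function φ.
Yes, F is conservative. φ = -x*y - 3*exp(x)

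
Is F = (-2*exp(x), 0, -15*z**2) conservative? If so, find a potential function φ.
Yes, F is conservative. φ = -5*z**3 - 2*exp(x)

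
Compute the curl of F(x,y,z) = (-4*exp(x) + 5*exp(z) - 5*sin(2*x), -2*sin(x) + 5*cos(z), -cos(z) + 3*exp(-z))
(5*sin(z), 5*exp(z), -2*cos(x))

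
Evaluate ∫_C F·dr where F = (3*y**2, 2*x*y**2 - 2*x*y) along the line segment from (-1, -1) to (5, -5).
-418/3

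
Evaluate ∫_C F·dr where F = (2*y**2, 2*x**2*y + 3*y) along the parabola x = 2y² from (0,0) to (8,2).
370/3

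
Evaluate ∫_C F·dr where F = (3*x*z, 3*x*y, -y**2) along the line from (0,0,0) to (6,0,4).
144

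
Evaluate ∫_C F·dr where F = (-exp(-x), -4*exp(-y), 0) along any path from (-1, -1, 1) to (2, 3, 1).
(-5*exp(4) + E + 4)*exp(-3)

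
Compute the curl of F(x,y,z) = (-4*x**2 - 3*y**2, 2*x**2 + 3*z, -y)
(-4, 0, 4*x + 6*y)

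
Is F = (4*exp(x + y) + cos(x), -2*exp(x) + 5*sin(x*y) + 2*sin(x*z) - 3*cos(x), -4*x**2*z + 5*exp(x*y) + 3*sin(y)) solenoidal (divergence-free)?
No, ∇·F = -4*x**2 + 5*x*cos(x*y) + 4*exp(x + y) - sin(x)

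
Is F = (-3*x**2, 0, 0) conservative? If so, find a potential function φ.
Yes, F is conservative. φ = -x**3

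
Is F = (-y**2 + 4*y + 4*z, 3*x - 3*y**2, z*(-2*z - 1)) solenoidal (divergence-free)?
No, ∇·F = -6*y - 4*z - 1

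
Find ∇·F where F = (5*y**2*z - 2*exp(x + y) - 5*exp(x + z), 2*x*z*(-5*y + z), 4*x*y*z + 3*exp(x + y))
4*x*y - 10*x*z - 2*exp(x + y) - 5*exp(x + z)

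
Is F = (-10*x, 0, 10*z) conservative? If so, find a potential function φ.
Yes, F is conservative. φ = -5*x**2 + 5*z**2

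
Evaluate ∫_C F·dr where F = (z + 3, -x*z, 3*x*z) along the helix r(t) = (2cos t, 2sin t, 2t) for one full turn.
8*pi*(1 - pi)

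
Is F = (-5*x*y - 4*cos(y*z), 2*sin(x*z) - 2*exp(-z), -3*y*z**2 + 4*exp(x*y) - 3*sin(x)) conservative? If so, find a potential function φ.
No, ∇×F = (4*x*exp(x*y) - 2*x*cos(x*z) - 3*z**2 - 2*exp(-z), -4*y*exp(x*y) + 4*y*sin(y*z) + 3*cos(x), 5*x - 4*z*sin(y*z) + 2*z*cos(x*z)) ≠ 0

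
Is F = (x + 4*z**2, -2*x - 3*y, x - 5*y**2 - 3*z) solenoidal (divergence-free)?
No, ∇·F = -5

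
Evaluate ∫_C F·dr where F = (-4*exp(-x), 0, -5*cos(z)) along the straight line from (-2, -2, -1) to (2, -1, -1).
-8*sinh(2)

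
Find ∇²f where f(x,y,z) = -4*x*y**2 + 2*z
-8*x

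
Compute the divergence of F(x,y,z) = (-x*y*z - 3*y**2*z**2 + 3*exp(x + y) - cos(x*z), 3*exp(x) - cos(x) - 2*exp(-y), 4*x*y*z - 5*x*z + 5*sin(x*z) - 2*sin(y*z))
4*x*y + 5*x*cos(x*z) - 5*x - y*z - 2*y*cos(y*z) + z*sin(x*z) + 3*exp(x + y) + 2*exp(-y)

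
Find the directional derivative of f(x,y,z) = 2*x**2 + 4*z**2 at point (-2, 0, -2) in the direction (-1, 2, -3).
4*sqrt(14)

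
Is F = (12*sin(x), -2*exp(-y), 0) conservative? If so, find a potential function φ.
Yes, F is conservative. φ = -12*cos(x) + 2*exp(-y)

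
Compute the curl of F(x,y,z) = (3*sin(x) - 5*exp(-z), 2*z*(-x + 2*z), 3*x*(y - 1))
(5*x - 8*z, -3*y + 3 + 5*exp(-z), -2*z)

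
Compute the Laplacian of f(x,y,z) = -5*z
0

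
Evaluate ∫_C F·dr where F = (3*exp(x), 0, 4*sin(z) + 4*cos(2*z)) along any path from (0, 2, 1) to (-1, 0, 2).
-3 - 2*sin(2) + 2*sin(4) + 3*exp(-1) - 4*cos(2) + 4*cos(1)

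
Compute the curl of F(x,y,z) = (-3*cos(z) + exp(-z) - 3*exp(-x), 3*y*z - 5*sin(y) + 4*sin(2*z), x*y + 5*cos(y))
(x - 3*y - 5*sin(y) - 8*cos(2*z), -y + 3*sin(z) - exp(-z), 0)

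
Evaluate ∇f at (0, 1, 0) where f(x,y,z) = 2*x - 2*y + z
(2, -2, 1)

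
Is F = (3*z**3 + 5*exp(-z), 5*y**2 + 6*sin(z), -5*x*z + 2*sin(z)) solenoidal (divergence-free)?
No, ∇·F = -5*x + 10*y + 2*cos(z)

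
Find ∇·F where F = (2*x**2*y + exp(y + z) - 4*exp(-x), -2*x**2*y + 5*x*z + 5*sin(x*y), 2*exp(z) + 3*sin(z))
-2*x**2 + 4*x*y + 5*x*cos(x*y) + 2*exp(z) + 3*cos(z) + 4*exp(-x)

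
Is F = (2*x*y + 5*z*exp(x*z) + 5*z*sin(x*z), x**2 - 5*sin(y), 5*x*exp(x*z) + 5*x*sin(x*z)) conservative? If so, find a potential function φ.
Yes, F is conservative. φ = x**2*y + 5*exp(x*z) + 5*cos(y) - 5*cos(x*z)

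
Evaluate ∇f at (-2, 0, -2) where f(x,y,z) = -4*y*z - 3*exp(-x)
(3*exp(2), 8, 0)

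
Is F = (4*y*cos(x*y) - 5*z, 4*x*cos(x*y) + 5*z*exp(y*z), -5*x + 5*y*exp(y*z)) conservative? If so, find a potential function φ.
Yes, F is conservative. φ = -5*x*z + 5*exp(y*z) + 4*sin(x*y)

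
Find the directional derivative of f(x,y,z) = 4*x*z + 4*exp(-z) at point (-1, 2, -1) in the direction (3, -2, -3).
6*sqrt(22)*E/11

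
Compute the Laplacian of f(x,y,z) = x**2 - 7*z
2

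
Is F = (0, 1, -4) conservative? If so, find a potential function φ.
Yes, F is conservative. φ = y - 4*z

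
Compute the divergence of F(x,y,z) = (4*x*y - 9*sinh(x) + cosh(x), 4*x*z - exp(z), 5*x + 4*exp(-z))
4*y + sinh(x) - 9*cosh(x) - 4*exp(-z)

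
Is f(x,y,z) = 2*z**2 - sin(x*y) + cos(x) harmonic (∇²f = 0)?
No, ∇²f = x**2*sin(x*y) + y**2*sin(x*y) - cos(x) + 4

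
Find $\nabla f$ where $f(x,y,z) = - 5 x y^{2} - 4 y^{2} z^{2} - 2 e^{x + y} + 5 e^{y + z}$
(-5*y**2 - 2*exp(x + y), -10*x*y - 8*y*z**2 - 2*exp(x + y) + 5*exp(y + z), -8*y**2*z + 5*exp(y + z))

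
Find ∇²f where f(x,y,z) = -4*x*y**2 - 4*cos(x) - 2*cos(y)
-8*x + 4*cos(x) + 2*cos(y)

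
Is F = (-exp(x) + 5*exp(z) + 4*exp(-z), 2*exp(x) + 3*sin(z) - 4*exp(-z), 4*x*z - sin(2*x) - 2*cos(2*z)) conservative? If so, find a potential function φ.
No, ∇×F = (-3*cos(z) - 4*exp(-z), -4*z + 2*cos(2*x) + 9*sinh(z) + cosh(z), 2*exp(x)) ≠ 0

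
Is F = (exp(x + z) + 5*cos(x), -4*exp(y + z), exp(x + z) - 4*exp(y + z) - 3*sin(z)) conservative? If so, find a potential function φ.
Yes, F is conservative. φ = exp(x + z) - 4*exp(y + z) + 5*sin(x) + 3*cos(z)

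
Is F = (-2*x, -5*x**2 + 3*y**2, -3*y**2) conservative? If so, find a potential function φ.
No, ∇×F = (-6*y, 0, -10*x) ≠ 0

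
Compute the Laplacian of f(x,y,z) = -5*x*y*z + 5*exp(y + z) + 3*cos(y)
10*exp(y + z) - 3*cos(y)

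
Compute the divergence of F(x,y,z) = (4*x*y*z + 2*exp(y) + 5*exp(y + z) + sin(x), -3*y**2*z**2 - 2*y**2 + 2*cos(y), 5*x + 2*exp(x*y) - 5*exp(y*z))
-6*y*z**2 + 4*y*z - 5*y*exp(y*z) - 4*y - 2*sin(y) + cos(x)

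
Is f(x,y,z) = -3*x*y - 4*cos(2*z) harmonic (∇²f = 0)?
No, ∇²f = 16*cos(2*z)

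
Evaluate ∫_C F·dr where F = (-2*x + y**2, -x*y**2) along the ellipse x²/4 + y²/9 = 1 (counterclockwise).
-27*pi/2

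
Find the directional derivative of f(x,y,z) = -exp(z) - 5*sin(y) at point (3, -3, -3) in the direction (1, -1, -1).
sqrt(3)*(5*exp(3)*cos(3) + 1)*exp(-3)/3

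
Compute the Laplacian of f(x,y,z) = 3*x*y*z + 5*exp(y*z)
5*(y**2 + z**2)*exp(y*z)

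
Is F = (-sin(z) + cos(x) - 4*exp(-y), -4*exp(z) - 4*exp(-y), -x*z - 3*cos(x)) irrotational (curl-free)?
No, ∇×F = (4*exp(z), z - 3*sin(x) - cos(z), -4*exp(-y))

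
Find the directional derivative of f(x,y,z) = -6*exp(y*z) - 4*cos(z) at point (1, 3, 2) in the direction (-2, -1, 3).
sqrt(14)*(-3*exp(6) + 6*sin(2)/7)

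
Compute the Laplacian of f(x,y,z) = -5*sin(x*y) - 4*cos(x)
5*x**2*sin(x*y) + 5*y**2*sin(x*y) + 4*cos(x)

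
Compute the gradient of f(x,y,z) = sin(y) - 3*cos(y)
(0, 3*sin(y) + cos(y), 0)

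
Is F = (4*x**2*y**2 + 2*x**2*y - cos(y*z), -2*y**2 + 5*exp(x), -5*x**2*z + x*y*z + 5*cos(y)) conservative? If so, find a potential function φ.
No, ∇×F = (x*z - 5*sin(y), 10*x*z - y*z + y*sin(y*z), -8*x**2*y - 2*x**2 - z*sin(y*z) + 5*exp(x)) ≠ 0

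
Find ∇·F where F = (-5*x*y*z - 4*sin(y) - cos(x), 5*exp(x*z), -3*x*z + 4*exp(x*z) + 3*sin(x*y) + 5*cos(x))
4*x*exp(x*z) - 3*x - 5*y*z + sin(x)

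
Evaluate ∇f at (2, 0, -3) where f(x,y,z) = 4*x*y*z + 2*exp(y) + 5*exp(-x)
(-5*exp(-2), -22, 0)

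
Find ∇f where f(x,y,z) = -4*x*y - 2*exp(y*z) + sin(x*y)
(y*(cos(x*y) - 4), x*cos(x*y) - 4*x - 2*z*exp(y*z), -2*y*exp(y*z))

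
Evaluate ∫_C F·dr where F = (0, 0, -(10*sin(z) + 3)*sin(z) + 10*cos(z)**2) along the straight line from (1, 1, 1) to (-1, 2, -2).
-5*sin(2) - 3*cos(1) + 3*cos(2) - 5*sin(4)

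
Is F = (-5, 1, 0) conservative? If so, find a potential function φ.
Yes, F is conservative. φ = -5*x + y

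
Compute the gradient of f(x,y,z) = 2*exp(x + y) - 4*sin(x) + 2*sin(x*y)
(2*y*cos(x*y) + 2*exp(x + y) - 4*cos(x), 2*x*cos(x*y) + 2*exp(x + y), 0)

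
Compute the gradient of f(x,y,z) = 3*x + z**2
(3, 0, 2*z)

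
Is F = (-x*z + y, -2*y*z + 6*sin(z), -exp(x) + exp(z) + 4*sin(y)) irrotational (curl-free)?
No, ∇×F = (2*y + 4*cos(y) - 6*cos(z), -x + exp(x), -1)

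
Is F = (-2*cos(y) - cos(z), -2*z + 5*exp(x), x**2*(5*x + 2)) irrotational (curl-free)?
No, ∇×F = (2, -15*x**2 - 4*x + sin(z), 5*exp(x) - 2*sin(y))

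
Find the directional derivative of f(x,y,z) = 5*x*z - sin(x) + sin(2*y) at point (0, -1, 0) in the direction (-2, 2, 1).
4*cos(2)/3 + 2/3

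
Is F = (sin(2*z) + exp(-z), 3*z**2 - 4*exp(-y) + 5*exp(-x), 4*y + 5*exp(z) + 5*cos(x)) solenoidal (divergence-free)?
No, ∇·F = 5*exp(z) + 4*exp(-y)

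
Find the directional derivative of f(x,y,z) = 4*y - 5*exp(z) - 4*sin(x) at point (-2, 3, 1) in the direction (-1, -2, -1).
sqrt(6)*(-8 + 4*cos(2) + 5*E)/6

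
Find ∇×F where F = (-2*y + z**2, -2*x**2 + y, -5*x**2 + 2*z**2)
(0, 10*x + 2*z, 2 - 4*x)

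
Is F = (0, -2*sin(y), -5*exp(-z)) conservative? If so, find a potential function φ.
Yes, F is conservative. φ = 2*cos(y) + 5*exp(-z)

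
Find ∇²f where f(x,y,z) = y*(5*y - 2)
10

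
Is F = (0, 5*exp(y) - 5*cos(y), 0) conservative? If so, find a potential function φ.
Yes, F is conservative. φ = 5*exp(y) - 5*sin(y)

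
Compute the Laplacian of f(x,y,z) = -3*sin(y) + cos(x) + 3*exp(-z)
3*sin(y) - cos(x) + 3*exp(-z)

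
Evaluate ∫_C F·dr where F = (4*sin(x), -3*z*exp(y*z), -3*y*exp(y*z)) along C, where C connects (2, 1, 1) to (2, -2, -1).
3*E*(1 - E)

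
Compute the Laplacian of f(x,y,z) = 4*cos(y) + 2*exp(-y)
-4*cos(y) + 2*exp(-y)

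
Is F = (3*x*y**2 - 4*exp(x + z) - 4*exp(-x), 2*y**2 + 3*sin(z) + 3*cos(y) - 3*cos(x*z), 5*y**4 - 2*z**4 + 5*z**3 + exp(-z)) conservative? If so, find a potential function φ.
No, ∇×F = (-3*x*sin(x*z) + 20*y**3 - 3*cos(z), -4*exp(x + z), -6*x*y + 3*z*sin(x*z)) ≠ 0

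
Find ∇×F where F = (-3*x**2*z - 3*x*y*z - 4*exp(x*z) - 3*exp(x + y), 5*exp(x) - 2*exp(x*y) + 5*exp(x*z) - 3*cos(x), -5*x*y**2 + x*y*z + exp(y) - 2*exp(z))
(-10*x*y + x*z - 5*x*exp(x*z) + exp(y), -3*x**2 - 3*x*y - 4*x*exp(x*z) + 5*y**2 - y*z, 3*x*z - 2*y*exp(x*y) + 5*z*exp(x*z) + 5*exp(x) + 3*exp(x + y) + 3*sin(x))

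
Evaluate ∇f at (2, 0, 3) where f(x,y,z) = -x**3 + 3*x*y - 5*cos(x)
(-12 + 5*sin(2), 6, 0)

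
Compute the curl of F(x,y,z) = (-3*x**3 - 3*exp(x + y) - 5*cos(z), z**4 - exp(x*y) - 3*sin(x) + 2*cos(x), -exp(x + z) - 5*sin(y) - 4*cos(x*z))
(-4*z**3 - 5*cos(y), -4*z*sin(x*z) + exp(x + z) + 5*sin(z), -y*exp(x*y) + 3*exp(x + y) - 2*sin(x) - 3*cos(x))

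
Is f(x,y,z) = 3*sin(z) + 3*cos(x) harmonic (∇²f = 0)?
No, ∇²f = -3*sin(z) - 3*cos(x)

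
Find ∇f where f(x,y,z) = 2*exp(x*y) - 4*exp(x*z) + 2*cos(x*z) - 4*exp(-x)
(2*y*exp(x*y) - 4*z*exp(x*z) - 2*z*sin(x*z) + 4*exp(-x), 2*x*exp(x*y), -2*x*(2*exp(x*z) + sin(x*z)))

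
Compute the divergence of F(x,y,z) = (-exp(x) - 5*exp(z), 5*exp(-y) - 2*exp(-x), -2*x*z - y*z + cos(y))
-2*x - y - exp(x) - 5*exp(-y)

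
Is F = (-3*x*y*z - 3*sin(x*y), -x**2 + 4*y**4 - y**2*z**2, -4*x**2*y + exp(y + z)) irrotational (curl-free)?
No, ∇×F = (-4*x**2 + 2*y**2*z + exp(y + z), 5*x*y, x*(3*z + 3*cos(x*y) - 2))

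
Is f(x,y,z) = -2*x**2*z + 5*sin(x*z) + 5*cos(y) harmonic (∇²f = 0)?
No, ∇²f = -5*x**2*sin(x*z) - 5*z**2*sin(x*z) - 4*z - 5*cos(y)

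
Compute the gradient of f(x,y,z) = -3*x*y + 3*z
(-3*y, -3*x, 3)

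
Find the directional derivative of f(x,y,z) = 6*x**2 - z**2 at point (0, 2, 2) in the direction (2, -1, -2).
8/3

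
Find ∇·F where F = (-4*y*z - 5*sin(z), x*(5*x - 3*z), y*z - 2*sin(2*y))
y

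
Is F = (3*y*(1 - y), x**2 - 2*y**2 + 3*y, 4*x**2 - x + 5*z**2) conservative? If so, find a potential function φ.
No, ∇×F = (0, 1 - 8*x, 2*x + 6*y - 3) ≠ 0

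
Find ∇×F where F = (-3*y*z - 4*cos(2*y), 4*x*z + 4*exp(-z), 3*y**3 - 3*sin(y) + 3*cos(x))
(-4*x + 9*y**2 - 3*cos(y) + 4*exp(-z), -3*y + 3*sin(x), 7*z - 8*sin(2*y))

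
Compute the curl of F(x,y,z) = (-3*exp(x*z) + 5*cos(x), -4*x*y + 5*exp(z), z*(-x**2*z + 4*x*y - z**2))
(4*x*z - 5*exp(z), -3*x*exp(x*z) + 2*z*(x*z - 2*y), -4*y)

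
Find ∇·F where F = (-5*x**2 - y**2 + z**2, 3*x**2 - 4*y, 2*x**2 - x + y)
-10*x - 4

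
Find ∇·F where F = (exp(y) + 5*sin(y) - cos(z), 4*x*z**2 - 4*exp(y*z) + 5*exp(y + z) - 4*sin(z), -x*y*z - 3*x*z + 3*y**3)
-x*y - 3*x - 4*z*exp(y*z) + 5*exp(y + z)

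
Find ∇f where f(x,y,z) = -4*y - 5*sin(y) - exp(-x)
(exp(-x), -5*cos(y) - 4, 0)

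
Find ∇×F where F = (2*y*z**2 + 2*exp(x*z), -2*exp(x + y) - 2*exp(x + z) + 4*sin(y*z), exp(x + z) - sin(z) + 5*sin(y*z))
(-4*y*cos(y*z) + 5*z*cos(y*z) + 2*exp(x + z), 2*x*exp(x*z) + 4*y*z - exp(x + z), -2*z**2 - 2*exp(x + y) - 2*exp(x + z))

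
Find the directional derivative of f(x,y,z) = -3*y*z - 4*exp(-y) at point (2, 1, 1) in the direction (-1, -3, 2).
3*sqrt(14)*(-4 + E)*exp(-1)/14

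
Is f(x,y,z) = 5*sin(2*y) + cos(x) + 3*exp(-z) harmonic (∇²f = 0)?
No, ∇²f = -20*sin(2*y) - cos(x) + 3*exp(-z)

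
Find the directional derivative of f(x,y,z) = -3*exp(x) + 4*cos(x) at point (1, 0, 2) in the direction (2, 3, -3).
-sqrt(22)*(4*sin(1) + 3*E)/11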